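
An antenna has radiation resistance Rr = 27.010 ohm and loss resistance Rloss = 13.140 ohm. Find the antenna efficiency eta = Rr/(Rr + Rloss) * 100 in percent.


eta = 27.010 / (27.010 + 13.140) * 100 = 67.27%

67.27%


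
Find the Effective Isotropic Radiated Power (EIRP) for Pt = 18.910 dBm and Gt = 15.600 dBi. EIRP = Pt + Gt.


EIRP = Pt + Gt = 18.910 + 15.600 = 34.51 dBm

34.51 dBm


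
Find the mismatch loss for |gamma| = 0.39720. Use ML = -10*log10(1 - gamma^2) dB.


ML = -10 * log10(1 - 0.39720^2) = -10 * log10(0.84223216) = 0.7457 dB

0.7457 dB


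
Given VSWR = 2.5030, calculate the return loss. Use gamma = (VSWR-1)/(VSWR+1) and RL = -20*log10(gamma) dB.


gamma = (2.5030 - 1) / (2.5030 + 1) = 0.4290608
RL = -20 * log10(0.4290608) = 7.350 dB

7.350 dB


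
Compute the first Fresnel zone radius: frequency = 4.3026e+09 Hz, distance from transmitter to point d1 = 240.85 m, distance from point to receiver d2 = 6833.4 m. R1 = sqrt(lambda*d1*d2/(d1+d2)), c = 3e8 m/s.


lambda = c / f = 3.0000e+08 / 4.3026e+09 = 0.06972528 m
R1 = sqrt(0.06972528 * 240.85 * 6833.4 / (240.85 + 6833.4)) = 4.028 m

4.028 m


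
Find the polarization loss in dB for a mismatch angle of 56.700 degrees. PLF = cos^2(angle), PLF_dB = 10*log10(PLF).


PLF_linear = cos^2(56.700 deg) = 0.3014261
PLF_dB = 10 * log10(0.3014261) = -5.208 dB

-5.208 dB


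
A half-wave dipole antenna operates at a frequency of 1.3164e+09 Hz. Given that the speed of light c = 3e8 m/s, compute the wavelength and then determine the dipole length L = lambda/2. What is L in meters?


lambda = c / f = 3.0000e+08 / 1.3164e+09 = 0.2278943 m
L = lambda / 2 = 0.2278943 / 2 = 0.1139 m

0.1139 m


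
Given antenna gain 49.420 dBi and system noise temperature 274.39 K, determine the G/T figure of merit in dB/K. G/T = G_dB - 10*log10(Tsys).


G/T = 49.420 - 10*log10(274.39) = 49.420 - 24.38368 = 25.04 dB/K

25.04 dB/K


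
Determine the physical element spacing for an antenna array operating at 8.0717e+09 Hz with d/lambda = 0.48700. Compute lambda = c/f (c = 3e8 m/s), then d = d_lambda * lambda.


lambda = c / f = 3.0000e+08 / 8.0717e+09 = 0.03716689 m
d = 0.48700 * 0.03716689 = 0.01810 m

0.01810 m


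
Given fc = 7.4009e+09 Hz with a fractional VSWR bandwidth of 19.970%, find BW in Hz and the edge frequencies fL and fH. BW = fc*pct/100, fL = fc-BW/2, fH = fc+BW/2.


BW = 7.4009e+09 * 19.970/100 = 1.477960e+09 Hz
fL = 7.4009e+09 - 1.477960e+09/2 = 6.662e+09 Hz
fH = 7.4009e+09 + 1.477960e+09/2 = 8.140e+09 Hz

BW=1.478e+09 Hz, fL=6.662e+09 Hz, fH=8.140e+09 Hz


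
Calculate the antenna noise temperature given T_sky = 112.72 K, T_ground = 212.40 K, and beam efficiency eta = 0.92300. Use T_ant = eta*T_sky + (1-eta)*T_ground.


T_ant = 0.92300 * 112.72 + (1 - 0.92300) * 212.40 = 120.4 K

120.4 K


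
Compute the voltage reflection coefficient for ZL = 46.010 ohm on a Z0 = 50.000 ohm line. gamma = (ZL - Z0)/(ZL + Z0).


gamma = (46.010 - 50.000) / (46.010 + 50.000) = -0.04156

-0.04156


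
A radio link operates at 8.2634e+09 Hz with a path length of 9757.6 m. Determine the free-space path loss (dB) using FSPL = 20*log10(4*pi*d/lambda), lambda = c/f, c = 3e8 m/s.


lambda = c / f = 3.0000e+08 / 8.2634e+09 = 0.03630467 m
FSPL = 20 * log10(4*pi*9757.6/0.03630467) = 130.6 dB

130.6 dB


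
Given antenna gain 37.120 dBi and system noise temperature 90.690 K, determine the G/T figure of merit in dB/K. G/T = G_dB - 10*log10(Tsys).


G/T = 37.120 - 10*log10(90.690) = 37.120 - 19.57559 = 17.54 dB/K

17.54 dB/K


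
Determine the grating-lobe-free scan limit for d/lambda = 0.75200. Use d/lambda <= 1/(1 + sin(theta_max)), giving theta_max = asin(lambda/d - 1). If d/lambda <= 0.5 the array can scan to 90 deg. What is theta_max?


lambda/d - 1 = 1/0.75200 - 1 = 0.3297872
theta_max = asin(0.3297872) = 19.26 deg

19.26 deg


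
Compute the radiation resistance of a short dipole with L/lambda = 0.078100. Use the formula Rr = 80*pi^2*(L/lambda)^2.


Rr = 80 * pi^2 * (0.078100)^2 = 80 * 9.869604 * 6.099610e-03 = 4.816 ohm

4.816 ohm


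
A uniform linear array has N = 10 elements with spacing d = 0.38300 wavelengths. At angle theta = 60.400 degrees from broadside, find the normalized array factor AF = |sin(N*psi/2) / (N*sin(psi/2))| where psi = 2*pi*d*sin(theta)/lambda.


psi = 2*pi*0.38300*sin(60.400 deg) = 2.092405 rad
AF = |sin(10*2.092405/2) / (10*sin(2.092405/2))| = 0.09948

0.09948


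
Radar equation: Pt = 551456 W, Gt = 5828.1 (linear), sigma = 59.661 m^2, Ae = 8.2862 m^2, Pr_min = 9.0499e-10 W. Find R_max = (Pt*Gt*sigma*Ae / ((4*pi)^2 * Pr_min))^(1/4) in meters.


R^4 = 551456*5828.1*59.661*8.2862 / ((4*pi)^2 * 9.0499e-10) = 1.111784e+19
R_max = 1.111784e+19^0.25 = 57744 m

57744 m


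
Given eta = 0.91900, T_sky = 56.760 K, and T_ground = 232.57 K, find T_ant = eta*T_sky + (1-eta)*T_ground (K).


T_ant = 0.91900 * 56.760 + (1 - 0.91900) * 232.57 = 71.00 K

71.00 K


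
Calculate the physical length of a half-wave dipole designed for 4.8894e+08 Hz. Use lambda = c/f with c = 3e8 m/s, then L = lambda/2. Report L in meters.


lambda = c / f = 3.0000e+08 / 4.8894e+08 = 0.6135722 m
L = lambda / 2 = 0.6135722 / 2 = 0.3068 m

0.3068 m


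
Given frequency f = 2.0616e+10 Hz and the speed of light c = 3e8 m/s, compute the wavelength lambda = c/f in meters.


lambda = c / f = 3.0000e+08 / 2.0616e+10 = 0.01455 m

0.01455 m


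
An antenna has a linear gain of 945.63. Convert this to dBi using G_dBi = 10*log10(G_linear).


G_dBi = 10 * log10(945.63) = 29.76 dBi

29.76 dBi


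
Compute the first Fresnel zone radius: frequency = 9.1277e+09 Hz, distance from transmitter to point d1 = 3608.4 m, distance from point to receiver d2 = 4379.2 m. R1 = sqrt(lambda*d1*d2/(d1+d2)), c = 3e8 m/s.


lambda = c / f = 3.0000e+08 / 9.1277e+09 = 0.03286699 m
R1 = sqrt(0.03286699 * 3608.4 * 4379.2 / (3608.4 + 4379.2)) = 8.064 m

8.064 m


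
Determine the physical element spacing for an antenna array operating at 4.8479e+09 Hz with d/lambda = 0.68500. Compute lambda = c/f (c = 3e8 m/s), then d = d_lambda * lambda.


lambda = c / f = 3.0000e+08 / 4.8479e+09 = 0.06188246 m
d = 0.68500 * 0.06188246 = 0.04239 m

0.04239 m


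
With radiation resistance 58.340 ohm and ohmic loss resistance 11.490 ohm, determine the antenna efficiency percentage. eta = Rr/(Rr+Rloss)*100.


eta = 58.340 / (58.340 + 11.490) * 100 = 83.55%

83.55%


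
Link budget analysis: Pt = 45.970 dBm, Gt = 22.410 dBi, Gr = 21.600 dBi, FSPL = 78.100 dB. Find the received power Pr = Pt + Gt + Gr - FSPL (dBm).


Pr = 45.970 + 22.410 + 21.600 - 78.100 = 11.88 dBm

11.88 dBm


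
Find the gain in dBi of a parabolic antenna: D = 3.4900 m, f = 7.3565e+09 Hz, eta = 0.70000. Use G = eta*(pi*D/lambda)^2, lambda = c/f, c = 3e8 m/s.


lambda = c / f = 3.0000e+08 / 7.3565e+09 = 0.04078026 m
G_linear = 0.70000 * (pi * 3.4900 / 0.04078026)^2 = 50599.78
G_dBi = 10 * log10(50599.78) = 47.04 dBi

47.04 dBi


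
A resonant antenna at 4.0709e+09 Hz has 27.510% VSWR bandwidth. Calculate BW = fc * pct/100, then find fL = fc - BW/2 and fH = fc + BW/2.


BW = 4.0709e+09 * 27.510/100 = 1.119905e+09 Hz
fL = 4.0709e+09 - 1.119905e+09/2 = 3.511e+09 Hz
fH = 4.0709e+09 + 1.119905e+09/2 = 4.631e+09 Hz

BW=1.120e+09 Hz, fL=3.511e+09 Hz, fH=4.631e+09 Hz


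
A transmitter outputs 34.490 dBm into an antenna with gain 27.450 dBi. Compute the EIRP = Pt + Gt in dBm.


EIRP = Pt + Gt = 34.490 + 27.450 = 61.94 dBm

61.94 dBm


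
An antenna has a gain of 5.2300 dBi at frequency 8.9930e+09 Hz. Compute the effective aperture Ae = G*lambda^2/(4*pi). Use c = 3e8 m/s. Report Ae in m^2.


lambda = c / f = 3.0000e+08 / 8.9930e+09 = 0.03335928 m
G_linear = 10^(5.2300/10) = 3.334264
Ae = G_linear * lambda^2 / (4*pi) = 3.334264 * 0.03335928^2 / (4*pi) = 2.953e-04 m^2

2.953e-04 m^2


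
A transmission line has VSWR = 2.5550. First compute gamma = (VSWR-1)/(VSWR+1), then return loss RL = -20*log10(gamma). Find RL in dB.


gamma = (2.5550 - 1) / (2.5550 + 1) = 0.4374121
RL = -20 * log10(0.4374121) = 7.182 dB

7.182 dB


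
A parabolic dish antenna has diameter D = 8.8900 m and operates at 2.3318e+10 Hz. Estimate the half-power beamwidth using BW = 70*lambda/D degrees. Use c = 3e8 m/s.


lambda = c / f = 3.0000e+08 / 2.3318e+10 = 0.01286560 m
BW = 70 * 0.01286560 / 8.8900 = 0.1013 deg

0.1013 deg


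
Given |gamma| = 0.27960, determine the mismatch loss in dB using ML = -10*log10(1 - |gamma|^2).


ML = -10 * log10(1 - 0.27960^2) = -10 * log10(0.92182384) = 0.3535 dB

0.3535 dB


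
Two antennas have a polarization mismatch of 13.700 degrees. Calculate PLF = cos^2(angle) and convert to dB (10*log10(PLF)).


PLF_linear = cos^2(13.700 deg) = 0.9439077
PLF_dB = 10 * log10(0.9439077) = -0.2507 dB

-0.2507 dB


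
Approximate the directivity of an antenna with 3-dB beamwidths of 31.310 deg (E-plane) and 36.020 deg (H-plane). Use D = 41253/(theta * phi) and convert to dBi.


D_linear = 41253 / (31.310 * 36.020) = 36.57874
D_dBi = 10 * log10(36.57874) = 15.63 dBi

15.63 dBi


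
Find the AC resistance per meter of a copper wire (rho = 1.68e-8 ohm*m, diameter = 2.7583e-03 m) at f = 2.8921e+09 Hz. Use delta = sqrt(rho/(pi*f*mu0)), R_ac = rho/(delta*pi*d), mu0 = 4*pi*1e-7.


delta = sqrt(1.68e-8 / (pi * 2.8921e+09 * 4*pi*1e-7)) = 1.213020e-06 m
R_ac = 1.68e-8 / (1.213020e-06 * pi * 2.7583e-03) = 1.598 ohm/m

1.598 ohm/m


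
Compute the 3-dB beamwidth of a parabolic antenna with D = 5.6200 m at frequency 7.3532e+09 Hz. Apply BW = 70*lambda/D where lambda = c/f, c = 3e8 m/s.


lambda = c / f = 3.0000e+08 / 7.3532e+09 = 0.04079856 m
BW = 70 * 0.04079856 / 5.6200 = 0.5082 deg

0.5082 deg


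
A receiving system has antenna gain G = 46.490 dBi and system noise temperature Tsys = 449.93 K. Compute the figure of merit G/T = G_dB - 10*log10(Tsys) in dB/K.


G/T = 46.490 - 10*log10(449.93) = 46.490 - 26.53145 = 19.96 dB/K

19.96 dB/K


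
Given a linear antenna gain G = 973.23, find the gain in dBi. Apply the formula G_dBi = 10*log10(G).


G_dBi = 10 * log10(973.23) = 29.88 dBi

29.88 dBi


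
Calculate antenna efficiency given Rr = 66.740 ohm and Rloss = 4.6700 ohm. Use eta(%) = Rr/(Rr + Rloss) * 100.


eta = 66.740 / (66.740 + 4.6700) * 100 = 93.46%

93.46%


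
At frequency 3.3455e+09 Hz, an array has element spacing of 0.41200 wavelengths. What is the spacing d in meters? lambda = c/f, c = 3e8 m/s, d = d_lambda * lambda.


lambda = c / f = 3.0000e+08 / 3.3455e+09 = 0.08967269 m
d = 0.41200 * 0.08967269 = 0.03695 m

0.03695 m


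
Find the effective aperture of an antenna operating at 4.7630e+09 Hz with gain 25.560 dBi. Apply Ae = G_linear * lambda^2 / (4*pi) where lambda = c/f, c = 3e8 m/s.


lambda = c / f = 3.0000e+08 / 4.7630e+09 = 0.06298551 m
G_linear = 10^(25.560/10) = 359.7493
Ae = G_linear * lambda^2 / (4*pi) = 359.7493 * 0.06298551^2 / (4*pi) = 0.1136 m^2

0.1136 m^2


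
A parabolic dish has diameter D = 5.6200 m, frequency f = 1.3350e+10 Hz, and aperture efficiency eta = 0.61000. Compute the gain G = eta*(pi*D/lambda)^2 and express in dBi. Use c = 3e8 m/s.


lambda = c / f = 3.0000e+08 / 1.3350e+10 = 0.02247191 m
G_linear = 0.61000 * (pi * 5.6200 / 0.02247191)^2 = 376549.6
G_dBi = 10 * log10(376549.6) = 55.76 dBi

55.76 dBi


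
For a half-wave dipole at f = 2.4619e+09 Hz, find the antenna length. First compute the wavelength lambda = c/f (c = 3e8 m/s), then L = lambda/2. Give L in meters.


lambda = c / f = 3.0000e+08 / 2.4619e+09 = 0.1218571 m
L = lambda / 2 = 0.1218571 / 2 = 0.06093 m

0.06093 m


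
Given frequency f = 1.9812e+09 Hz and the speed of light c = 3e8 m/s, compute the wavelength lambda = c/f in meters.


lambda = c / f = 3.0000e+08 / 1.9812e+09 = 0.1514 m

0.1514 m


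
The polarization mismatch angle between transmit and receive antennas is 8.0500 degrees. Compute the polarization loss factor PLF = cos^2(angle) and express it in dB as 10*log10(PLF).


PLF_linear = cos^2(8.0500 deg) = 0.9803896
PLF_dB = 10 * log10(0.9803896) = -0.08601 dB

-0.08601 dB


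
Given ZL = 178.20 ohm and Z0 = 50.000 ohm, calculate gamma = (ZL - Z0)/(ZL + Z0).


gamma = (178.20 - 50.000) / (178.20 + 50.000) = 0.5618

0.5618


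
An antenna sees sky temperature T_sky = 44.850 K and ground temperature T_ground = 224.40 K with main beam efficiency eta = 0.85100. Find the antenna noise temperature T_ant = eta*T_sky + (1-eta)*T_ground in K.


T_ant = 0.85100 * 44.850 + (1 - 0.85100) * 224.40 = 71.60 K

71.60 K


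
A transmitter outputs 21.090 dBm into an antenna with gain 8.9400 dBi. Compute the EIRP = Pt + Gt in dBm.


EIRP = Pt + Gt = 21.090 + 8.9400 = 30.03 dBm

30.03 dBm


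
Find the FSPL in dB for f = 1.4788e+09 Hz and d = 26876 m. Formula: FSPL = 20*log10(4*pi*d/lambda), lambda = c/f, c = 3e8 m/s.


lambda = c / f = 3.0000e+08 / 1.4788e+09 = 0.2028672 m
FSPL = 20 * log10(4*pi*26876/0.2028672) = 124.4 dB

124.4 dB


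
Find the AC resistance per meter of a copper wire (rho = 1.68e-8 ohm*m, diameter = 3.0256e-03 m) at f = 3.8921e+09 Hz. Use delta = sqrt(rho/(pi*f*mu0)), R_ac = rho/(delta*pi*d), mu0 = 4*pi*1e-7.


delta = sqrt(1.68e-8 / (pi * 3.8921e+09 * 4*pi*1e-7)) = 1.045641e-06 m
R_ac = 1.68e-8 / (1.045641e-06 * pi * 3.0256e-03) = 1.690 ohm/m

1.690 ohm/m


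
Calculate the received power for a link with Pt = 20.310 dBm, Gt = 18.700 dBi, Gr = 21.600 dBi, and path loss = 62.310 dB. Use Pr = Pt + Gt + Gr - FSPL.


Pr = 20.310 + 18.700 + 21.600 - 62.310 = -1.70 dBm

-1.70 dBm


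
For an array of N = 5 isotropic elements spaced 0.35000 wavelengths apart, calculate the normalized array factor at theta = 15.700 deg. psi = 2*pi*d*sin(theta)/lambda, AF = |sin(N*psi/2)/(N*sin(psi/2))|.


psi = 2*pi*0.35000*sin(15.700 deg) = 0.5950815 rad
AF = |sin(5*0.5950815/2) / (5*sin(0.5950815/2))| = 0.6798

0.6798


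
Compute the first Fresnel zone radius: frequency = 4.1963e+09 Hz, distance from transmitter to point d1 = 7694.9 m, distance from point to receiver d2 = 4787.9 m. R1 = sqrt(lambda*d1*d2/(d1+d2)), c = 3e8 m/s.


lambda = c / f = 3.0000e+08 / 4.1963e+09 = 0.07149155 m
R1 = sqrt(0.07149155 * 7694.9 * 4787.9 / (7694.9 + 4787.9)) = 14.53 m

14.53 m


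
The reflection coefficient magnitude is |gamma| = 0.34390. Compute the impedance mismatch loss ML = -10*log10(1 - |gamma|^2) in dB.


ML = -10 * log10(1 - 0.34390^2) = -10 * log10(0.88173279) = 0.5466 dB

0.5466 dB


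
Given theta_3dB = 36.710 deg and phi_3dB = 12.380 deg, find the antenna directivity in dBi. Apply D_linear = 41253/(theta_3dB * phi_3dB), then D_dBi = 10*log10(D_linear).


D_linear = 41253 / (36.710 * 12.380) = 90.77171
D_dBi = 10 * log10(90.77171) = 19.58 dBi

19.58 dBi


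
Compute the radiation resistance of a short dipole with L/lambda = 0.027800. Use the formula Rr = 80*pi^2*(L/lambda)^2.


Rr = 80 * pi^2 * (0.027800)^2 = 80 * 9.869604 * 7.728400e-04 = 0.6102 ohm

0.6102 ohm


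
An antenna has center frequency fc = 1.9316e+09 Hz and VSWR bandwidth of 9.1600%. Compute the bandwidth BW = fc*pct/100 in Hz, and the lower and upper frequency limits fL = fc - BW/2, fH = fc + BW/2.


BW = 1.9316e+09 * 9.1600/100 = 1.769346e+08 Hz
fL = 1.9316e+09 - 1.769346e+08/2 = 1.843e+09 Hz
fH = 1.9316e+09 + 1.769346e+08/2 = 2.020e+09 Hz

BW=1.769e+08 Hz, fL=1.843e+09 Hz, fH=2.020e+09 Hz


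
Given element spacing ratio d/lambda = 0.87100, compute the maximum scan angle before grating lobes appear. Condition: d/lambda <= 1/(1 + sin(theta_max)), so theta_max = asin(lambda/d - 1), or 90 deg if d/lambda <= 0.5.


lambda/d - 1 = 1/0.87100 - 1 = 0.1481056
theta_max = asin(0.1481056) = 8.517 deg

8.517 deg


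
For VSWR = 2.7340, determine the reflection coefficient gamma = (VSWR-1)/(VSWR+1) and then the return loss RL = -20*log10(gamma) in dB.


gamma = (2.7340 - 1) / (2.7340 + 1) = 0.4643814
RL = -20 * log10(0.4643814) = 6.663 dB

6.663 dB


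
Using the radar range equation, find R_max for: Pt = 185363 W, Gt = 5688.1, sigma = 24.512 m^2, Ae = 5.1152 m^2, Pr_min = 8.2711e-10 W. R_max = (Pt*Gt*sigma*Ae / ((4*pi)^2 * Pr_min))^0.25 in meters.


R^4 = 185363*5688.1*24.512*5.1152 / ((4*pi)^2 * 8.2711e-10) = 1.012159e+18
R_max = 1.012159e+18^0.25 = 31718 m

31718 m


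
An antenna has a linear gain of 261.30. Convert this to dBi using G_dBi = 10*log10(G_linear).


G_dBi = 10 * log10(261.30) = 24.17 dBi

24.17 dBi


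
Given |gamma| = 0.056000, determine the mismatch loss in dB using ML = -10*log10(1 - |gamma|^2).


ML = -10 * log10(1 - 0.056000^2) = -10 * log10(0.996864) = 0.01364 dB

0.01364 dB


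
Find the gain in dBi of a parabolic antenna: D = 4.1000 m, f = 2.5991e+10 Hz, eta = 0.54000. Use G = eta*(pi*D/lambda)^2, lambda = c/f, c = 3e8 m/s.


lambda = c / f = 3.0000e+08 / 2.5991e+10 = 0.01154246 m
G_linear = 0.54000 * (pi * 4.1000 / 0.01154246)^2 = 672456.9
G_dBi = 10 * log10(672456.9) = 58.28 dBi

58.28 dBi


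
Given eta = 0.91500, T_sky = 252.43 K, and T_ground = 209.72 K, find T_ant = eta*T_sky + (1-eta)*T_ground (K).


T_ant = 0.91500 * 252.43 + (1 - 0.91500) * 209.72 = 248.8 K

248.8 K


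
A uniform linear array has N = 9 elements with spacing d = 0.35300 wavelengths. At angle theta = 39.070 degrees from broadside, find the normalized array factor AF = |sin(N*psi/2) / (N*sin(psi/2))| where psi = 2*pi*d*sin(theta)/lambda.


psi = 2*pi*0.35300*sin(39.070 deg) = 1.397915 rad
AF = |sin(9*1.397915/2) / (9*sin(1.397915/2))| = 1.283e-03

1.283e-03


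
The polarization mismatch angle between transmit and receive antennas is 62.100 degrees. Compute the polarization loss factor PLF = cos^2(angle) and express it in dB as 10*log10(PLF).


PLF_linear = cos^2(62.100 deg) = 0.2189583
PLF_dB = 10 * log10(0.2189583) = -6.596 dB

-6.596 dB


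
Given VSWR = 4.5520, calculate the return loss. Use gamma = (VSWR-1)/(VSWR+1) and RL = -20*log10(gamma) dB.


gamma = (4.5520 - 1) / (4.5520 + 1) = 0.6397695
RL = -20 * log10(0.6397695) = 3.880 dB

3.880 dB


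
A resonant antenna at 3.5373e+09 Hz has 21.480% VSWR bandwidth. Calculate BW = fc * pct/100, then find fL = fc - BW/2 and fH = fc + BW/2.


BW = 3.5373e+09 * 21.480/100 = 7.598120e+08 Hz
fL = 3.5373e+09 - 7.598120e+08/2 = 3.157e+09 Hz
fH = 3.5373e+09 + 7.598120e+08/2 = 3.917e+09 Hz

BW=7.598e+08 Hz, fL=3.157e+09 Hz, fH=3.917e+09 Hz


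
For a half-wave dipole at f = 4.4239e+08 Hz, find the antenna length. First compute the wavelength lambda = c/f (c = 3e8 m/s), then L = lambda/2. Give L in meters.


lambda = c / f = 3.0000e+08 / 4.4239e+08 = 0.6781347 m
L = lambda / 2 = 0.6781347 / 2 = 0.3391 m

0.3391 m


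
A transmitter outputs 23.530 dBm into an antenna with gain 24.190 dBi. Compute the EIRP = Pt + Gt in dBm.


EIRP = Pt + Gt = 23.530 + 24.190 = 47.72 dBm

47.72 dBm


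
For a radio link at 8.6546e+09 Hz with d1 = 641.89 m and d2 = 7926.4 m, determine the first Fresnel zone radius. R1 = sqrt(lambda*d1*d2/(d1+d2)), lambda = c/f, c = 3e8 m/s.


lambda = c / f = 3.0000e+08 / 8.6546e+09 = 0.03466365 m
R1 = sqrt(0.03466365 * 641.89 * 7926.4 / (641.89 + 7926.4)) = 4.537 m

4.537 m


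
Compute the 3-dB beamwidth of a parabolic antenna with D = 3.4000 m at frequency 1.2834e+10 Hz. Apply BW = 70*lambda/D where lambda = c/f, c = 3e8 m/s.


lambda = c / f = 3.0000e+08 / 1.2834e+10 = 0.02337541 m
BW = 70 * 0.02337541 / 3.4000 = 0.4813 deg

0.4813 deg


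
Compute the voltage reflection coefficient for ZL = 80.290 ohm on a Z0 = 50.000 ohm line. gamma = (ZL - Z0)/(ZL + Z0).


gamma = (80.290 - 50.000) / (80.290 + 50.000) = 0.2325

0.2325


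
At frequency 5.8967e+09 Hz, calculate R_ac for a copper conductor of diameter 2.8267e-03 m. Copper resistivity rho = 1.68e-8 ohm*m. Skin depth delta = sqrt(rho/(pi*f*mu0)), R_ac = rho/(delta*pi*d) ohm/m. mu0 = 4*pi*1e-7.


delta = sqrt(1.68e-8 / (pi * 5.8967e+09 * 4*pi*1e-7)) = 8.495134e-07 m
R_ac = 1.68e-8 / (8.495134e-07 * pi * 2.8267e-03) = 2.227 ohm/m

2.227 ohm/m


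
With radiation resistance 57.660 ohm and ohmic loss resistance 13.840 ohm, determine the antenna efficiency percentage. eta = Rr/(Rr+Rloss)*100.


eta = 57.660 / (57.660 + 13.840) * 100 = 80.64%

80.64%


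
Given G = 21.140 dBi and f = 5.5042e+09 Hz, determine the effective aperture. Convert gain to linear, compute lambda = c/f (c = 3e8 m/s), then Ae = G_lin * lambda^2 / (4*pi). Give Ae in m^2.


lambda = c / f = 3.0000e+08 / 5.5042e+09 = 0.05450383 m
G_linear = 10^(21.140/10) = 130.0170
Ae = G_linear * lambda^2 / (4*pi) = 130.0170 * 0.05450383^2 / (4*pi) = 0.03074 m^2

0.03074 m^2


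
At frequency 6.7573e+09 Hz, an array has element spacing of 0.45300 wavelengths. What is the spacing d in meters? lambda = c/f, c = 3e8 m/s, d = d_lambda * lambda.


lambda = c / f = 3.0000e+08 / 6.7573e+09 = 0.04439643 m
d = 0.45300 * 0.04439643 = 0.02011 m

0.02011 m


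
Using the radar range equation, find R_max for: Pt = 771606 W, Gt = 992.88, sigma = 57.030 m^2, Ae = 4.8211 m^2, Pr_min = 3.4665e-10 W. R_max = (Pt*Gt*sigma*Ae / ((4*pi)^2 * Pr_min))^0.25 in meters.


R^4 = 771606*992.88*57.030*4.8211 / ((4*pi)^2 * 3.4665e-10) = 3.847963e+18
R_max = 3.847963e+18^0.25 = 44290 m

44290 m


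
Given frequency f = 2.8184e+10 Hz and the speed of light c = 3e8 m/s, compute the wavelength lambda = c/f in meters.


lambda = c / f = 3.0000e+08 / 2.8184e+10 = 0.01064 m

0.01064 m


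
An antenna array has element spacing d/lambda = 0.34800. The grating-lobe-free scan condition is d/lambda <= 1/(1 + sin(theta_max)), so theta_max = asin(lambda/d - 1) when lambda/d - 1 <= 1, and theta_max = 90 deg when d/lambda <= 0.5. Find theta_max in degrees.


lambda/d - 1 = 1/0.34800 - 1 = 1.873563 >= 1
d/lambda <= 0.5, so the array can scan to endfire without grating lobes: theta_max = 90 deg

90 deg


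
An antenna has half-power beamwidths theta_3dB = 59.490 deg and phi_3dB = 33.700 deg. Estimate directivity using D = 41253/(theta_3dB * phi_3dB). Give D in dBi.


D_linear = 41253 / (59.490 * 33.700) = 20.57698
D_dBi = 10 * log10(20.57698) = 13.13 dBi

13.13 dBi


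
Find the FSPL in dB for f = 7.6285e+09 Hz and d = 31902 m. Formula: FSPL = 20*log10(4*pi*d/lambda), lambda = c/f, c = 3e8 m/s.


lambda = c / f = 3.0000e+08 / 7.6285e+09 = 0.03932621 m
FSPL = 20 * log10(4*pi*31902/0.03932621) = 140.2 dB

140.2 dB


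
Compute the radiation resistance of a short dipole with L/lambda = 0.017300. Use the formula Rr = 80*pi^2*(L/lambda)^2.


Rr = 80 * pi^2 * (0.017300)^2 = 80 * 9.869604 * 2.992900e-04 = 0.2363 ohm

0.2363 ohm


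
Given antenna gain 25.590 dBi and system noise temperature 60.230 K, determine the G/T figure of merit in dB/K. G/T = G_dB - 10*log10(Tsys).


G/T = 25.590 - 10*log10(60.230) = 25.590 - 17.79813 = 7.792 dB/K

7.792 dB/K


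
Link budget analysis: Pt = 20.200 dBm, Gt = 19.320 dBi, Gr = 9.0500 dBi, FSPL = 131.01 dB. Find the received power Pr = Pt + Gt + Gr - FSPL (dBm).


Pr = 20.200 + 19.320 + 9.0500 - 131.01 = -82.44 dBm

-82.44 dBm


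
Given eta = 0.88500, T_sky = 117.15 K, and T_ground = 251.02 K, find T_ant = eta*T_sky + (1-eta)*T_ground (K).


T_ant = 0.88500 * 117.15 + (1 - 0.88500) * 251.02 = 132.5 K

132.5 K


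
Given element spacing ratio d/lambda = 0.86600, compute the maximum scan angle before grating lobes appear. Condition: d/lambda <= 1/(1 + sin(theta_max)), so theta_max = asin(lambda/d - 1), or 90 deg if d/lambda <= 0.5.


lambda/d - 1 = 1/0.86600 - 1 = 0.1547344
theta_max = asin(0.1547344) = 8.901 deg

8.901 deg


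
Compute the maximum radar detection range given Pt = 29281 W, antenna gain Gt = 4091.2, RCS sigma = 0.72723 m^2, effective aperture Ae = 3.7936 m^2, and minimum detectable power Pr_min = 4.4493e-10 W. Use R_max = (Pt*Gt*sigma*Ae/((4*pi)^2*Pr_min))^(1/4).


R^4 = 29281*4091.2*0.72723*3.7936 / ((4*pi)^2 * 4.4493e-10) = 4.703796e+15
R_max = 4.703796e+15^0.25 = 8282 m

8282 m


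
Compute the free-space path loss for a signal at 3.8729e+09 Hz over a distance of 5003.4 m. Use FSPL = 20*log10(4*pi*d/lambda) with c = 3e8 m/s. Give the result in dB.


lambda = c / f = 3.0000e+08 / 3.8729e+09 = 0.07746133 m
FSPL = 20 * log10(4*pi*5003.4/0.07746133) = 118.2 dB

118.2 dB


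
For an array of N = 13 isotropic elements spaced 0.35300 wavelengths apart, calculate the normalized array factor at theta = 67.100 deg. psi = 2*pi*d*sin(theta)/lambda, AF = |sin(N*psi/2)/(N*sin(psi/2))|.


psi = 2*pi*0.35300*sin(67.100 deg) = 2.043156 rad
AF = |sin(13*2.043156/2) / (13*sin(2.043156/2))| = 0.05907

0.05907


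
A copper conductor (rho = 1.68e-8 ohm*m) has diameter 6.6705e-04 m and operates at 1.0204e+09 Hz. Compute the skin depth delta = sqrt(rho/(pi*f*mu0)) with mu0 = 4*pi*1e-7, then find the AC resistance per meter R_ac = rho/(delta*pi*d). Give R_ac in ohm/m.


delta = sqrt(1.68e-8 / (pi * 1.0204e+09 * 4*pi*1e-7)) = 2.042159e-06 m
R_ac = 1.68e-8 / (2.042159e-06 * pi * 6.6705e-04) = 3.926 ohm/m

3.926 ohm/m


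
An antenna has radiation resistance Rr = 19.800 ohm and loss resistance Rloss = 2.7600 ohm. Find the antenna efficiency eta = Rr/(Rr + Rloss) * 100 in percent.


eta = 19.800 / (19.800 + 2.7600) * 100 = 87.77%

87.77%


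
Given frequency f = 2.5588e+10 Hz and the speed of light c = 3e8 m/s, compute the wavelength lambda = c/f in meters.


lambda = c / f = 3.0000e+08 / 2.5588e+10 = 0.01172 m

0.01172 m


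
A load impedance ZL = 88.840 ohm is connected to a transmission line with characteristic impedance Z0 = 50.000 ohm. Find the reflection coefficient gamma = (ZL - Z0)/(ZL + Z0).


gamma = (88.840 - 50.000) / (88.840 + 50.000) = 0.2797

0.2797


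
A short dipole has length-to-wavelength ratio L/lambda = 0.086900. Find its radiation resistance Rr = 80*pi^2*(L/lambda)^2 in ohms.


Rr = 80 * pi^2 * (0.086900)^2 = 80 * 9.869604 * 7.551610e-03 = 5.963 ohm

5.963 ohm


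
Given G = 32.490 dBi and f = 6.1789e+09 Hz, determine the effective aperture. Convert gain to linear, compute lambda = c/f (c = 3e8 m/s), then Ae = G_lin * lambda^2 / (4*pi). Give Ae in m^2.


lambda = c / f = 3.0000e+08 / 6.1789e+09 = 0.04855233 m
G_linear = 10^(32.490/10) = 1774.189
Ae = G_linear * lambda^2 / (4*pi) = 1774.189 * 0.04855233^2 / (4*pi) = 0.3328 m^2

0.3328 m^2


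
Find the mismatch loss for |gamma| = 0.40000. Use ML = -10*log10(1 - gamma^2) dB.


ML = -10 * log10(1 - 0.40000^2) = -10 * log10(0.84) = 0.7572 dB

0.7572 dB


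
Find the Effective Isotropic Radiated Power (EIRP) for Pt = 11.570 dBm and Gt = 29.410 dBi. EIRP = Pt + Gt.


EIRP = Pt + Gt = 11.570 + 29.410 = 40.98 dBm

40.98 dBm


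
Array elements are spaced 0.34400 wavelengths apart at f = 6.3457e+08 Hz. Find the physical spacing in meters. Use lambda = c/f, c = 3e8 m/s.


lambda = c / f = 3.0000e+08 / 6.3457e+08 = 0.4727611 m
d = 0.34400 * 0.4727611 = 0.1626 m

0.1626 m


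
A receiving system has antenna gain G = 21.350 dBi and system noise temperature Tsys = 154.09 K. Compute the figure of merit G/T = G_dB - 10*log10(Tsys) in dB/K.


G/T = 21.350 - 10*log10(154.09) = 21.350 - 21.87774 = -0.5277 dB/K

-0.5277 dB/K


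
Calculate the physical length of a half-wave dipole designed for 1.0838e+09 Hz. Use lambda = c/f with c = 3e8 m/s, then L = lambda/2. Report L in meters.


lambda = c / f = 3.0000e+08 / 1.0838e+09 = 0.2768038 m
L = lambda / 2 = 0.2768038 / 2 = 0.1384 m

0.1384 m


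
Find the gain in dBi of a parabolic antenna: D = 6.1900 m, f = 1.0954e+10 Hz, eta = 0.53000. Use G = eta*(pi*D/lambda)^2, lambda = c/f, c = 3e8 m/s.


lambda = c / f = 3.0000e+08 / 1.0954e+10 = 0.02738726 m
G_linear = 0.53000 * (pi * 6.1900 / 0.02738726)^2 = 267214.3
G_dBi = 10 * log10(267214.3) = 54.27 dBi

54.27 dBi


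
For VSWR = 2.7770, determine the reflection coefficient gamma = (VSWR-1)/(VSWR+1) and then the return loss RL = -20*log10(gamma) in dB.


gamma = (2.7770 - 1) / (2.7770 + 1) = 0.4704792
RL = -20 * log10(0.4704792) = 6.549 dB

6.549 dB


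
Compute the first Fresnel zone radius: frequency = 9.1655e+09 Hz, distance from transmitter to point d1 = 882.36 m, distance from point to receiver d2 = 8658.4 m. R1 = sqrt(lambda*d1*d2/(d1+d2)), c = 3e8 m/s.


lambda = c / f = 3.0000e+08 / 9.1655e+09 = 0.03273144 m
R1 = sqrt(0.03273144 * 882.36 * 8658.4 / (882.36 + 8658.4)) = 5.120 m

5.120 m


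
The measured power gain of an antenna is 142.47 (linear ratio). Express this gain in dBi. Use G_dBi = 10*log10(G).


G_dBi = 10 * log10(142.47) = 21.54 dBi

21.54 dBi


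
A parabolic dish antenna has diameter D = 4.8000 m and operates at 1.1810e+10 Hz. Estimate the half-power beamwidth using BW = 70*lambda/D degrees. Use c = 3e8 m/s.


lambda = c / f = 3.0000e+08 / 1.1810e+10 = 0.02540220 m
BW = 70 * 0.02540220 / 4.8000 = 0.3704 deg

0.3704 deg


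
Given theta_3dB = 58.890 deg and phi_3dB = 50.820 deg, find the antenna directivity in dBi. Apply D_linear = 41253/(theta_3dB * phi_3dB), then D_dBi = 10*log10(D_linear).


D_linear = 41253 / (58.890 * 50.820) = 13.78413
D_dBi = 10 * log10(13.78413) = 11.39 dBi

11.39 dBi


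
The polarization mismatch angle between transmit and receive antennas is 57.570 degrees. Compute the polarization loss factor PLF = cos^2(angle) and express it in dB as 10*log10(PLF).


PLF_linear = cos^2(57.570 deg) = 0.2875842
PLF_dB = 10 * log10(0.2875842) = -5.412 dB

-5.412 dB


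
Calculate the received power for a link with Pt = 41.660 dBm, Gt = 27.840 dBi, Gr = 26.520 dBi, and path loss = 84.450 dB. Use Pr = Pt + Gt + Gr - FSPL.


Pr = 41.660 + 27.840 + 26.520 - 84.450 = 11.57 dBm

11.57 dBm


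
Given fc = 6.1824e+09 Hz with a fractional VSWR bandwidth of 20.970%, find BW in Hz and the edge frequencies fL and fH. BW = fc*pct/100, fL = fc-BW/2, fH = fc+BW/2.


BW = 6.1824e+09 * 20.970/100 = 1.296449e+09 Hz
fL = 6.1824e+09 - 1.296449e+09/2 = 5.534e+09 Hz
fH = 6.1824e+09 + 1.296449e+09/2 = 6.831e+09 Hz

BW=1.296e+09 Hz, fL=5.534e+09 Hz, fH=6.831e+09 Hz


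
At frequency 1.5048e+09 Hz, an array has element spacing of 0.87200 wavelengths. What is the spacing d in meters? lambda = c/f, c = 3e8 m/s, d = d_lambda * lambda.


lambda = c / f = 3.0000e+08 / 1.5048e+09 = 0.1993620 m
d = 0.87200 * 0.1993620 = 0.1738 m

0.1738 m


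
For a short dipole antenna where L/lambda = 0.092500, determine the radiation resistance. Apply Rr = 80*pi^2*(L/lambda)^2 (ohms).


Rr = 80 * pi^2 * (0.092500)^2 = 80 * 9.869604 * 8.556250e-03 = 6.756 ohm

6.756 ohm


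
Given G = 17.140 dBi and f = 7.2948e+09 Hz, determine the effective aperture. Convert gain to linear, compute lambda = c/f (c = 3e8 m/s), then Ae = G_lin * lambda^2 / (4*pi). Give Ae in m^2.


lambda = c / f = 3.0000e+08 / 7.2948e+09 = 0.04112519 m
G_linear = 10^(17.140/10) = 51.76068
Ae = G_linear * lambda^2 / (4*pi) = 51.76068 * 0.04112519^2 / (4*pi) = 6.966e-03 m^2

6.966e-03 m^2


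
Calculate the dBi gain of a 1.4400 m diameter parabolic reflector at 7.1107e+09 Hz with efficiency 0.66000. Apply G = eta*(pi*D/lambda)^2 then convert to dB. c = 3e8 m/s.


lambda = c / f = 3.0000e+08 / 7.1107e+09 = 0.04218994 m
G_linear = 0.66000 * (pi * 1.4400 / 0.04218994)^2 = 7588.411
G_dBi = 10 * log10(7588.411) = 38.80 dBi

38.80 dBi


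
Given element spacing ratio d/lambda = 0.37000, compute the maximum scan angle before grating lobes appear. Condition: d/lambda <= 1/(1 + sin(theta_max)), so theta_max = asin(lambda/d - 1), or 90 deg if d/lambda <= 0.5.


lambda/d - 1 = 1/0.37000 - 1 = 1.702703 >= 1
d/lambda <= 0.5, so the array can scan to endfire without grating lobes: theta_max = 90 deg

90 deg


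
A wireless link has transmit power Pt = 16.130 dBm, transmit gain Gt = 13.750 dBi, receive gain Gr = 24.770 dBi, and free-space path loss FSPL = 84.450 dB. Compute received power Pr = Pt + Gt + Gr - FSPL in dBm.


Pr = 16.130 + 13.750 + 24.770 - 84.450 = -29.80 dBm

-29.80 dBm


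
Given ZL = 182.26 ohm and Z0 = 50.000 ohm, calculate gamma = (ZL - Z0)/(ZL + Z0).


gamma = (182.26 - 50.000) / (182.26 + 50.000) = 0.5694

0.5694


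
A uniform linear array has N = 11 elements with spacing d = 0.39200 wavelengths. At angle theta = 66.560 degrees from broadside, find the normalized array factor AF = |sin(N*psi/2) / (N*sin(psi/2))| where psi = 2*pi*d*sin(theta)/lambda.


psi = 2*pi*0.39200*sin(66.560 deg) = 2.259754 rad
AF = |sin(11*2.259754/2) / (11*sin(2.259754/2))| = 0.01380

0.01380


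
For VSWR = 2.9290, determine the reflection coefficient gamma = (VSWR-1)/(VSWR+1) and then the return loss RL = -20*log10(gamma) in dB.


gamma = (2.9290 - 1) / (2.9290 + 1) = 0.4909646
RL = -20 * log10(0.4909646) = 6.179 dB

6.179 dB


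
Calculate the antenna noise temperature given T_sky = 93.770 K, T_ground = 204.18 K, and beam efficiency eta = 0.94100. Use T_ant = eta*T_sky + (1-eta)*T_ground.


T_ant = 0.94100 * 93.770 + (1 - 0.94100) * 204.18 = 100.3 K

100.3 K


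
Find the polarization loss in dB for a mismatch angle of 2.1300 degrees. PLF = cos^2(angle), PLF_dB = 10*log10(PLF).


PLF_linear = cos^2(2.1300 deg) = 0.9986186
PLF_dB = 10 * log10(0.9986186) = -6.003e-03 dB

-6.003e-03 dB


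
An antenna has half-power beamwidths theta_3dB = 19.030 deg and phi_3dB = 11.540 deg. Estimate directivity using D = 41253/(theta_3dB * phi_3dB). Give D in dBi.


D_linear = 41253 / (19.030 * 11.540) = 187.8499
D_dBi = 10 * log10(187.8499) = 22.74 dBi

22.74 dBi


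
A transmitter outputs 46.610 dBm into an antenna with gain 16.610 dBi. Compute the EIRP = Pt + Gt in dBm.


EIRP = Pt + Gt = 46.610 + 16.610 = 63.22 dBm

63.22 dBm


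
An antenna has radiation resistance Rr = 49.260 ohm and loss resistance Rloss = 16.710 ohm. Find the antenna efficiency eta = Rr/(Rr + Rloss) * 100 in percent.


eta = 49.260 / (49.260 + 16.710) * 100 = 74.67%

74.67%


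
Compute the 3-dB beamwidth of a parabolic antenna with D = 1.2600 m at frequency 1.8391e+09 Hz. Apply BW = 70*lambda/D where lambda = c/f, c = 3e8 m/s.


lambda = c / f = 3.0000e+08 / 1.8391e+09 = 0.1631233 m
BW = 70 * 0.1631233 / 1.2600 = 9.062 deg

9.062 deg


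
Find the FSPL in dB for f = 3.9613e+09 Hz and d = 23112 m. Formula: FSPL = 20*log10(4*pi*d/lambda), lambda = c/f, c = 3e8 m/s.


lambda = c / f = 3.0000e+08 / 3.9613e+09 = 0.07573271 m
FSPL = 20 * log10(4*pi*23112/0.07573271) = 131.7 dB

131.7 dB


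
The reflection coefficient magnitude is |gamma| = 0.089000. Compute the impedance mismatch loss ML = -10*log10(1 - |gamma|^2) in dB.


ML = -10 * log10(1 - 0.089000^2) = -10 * log10(0.992079) = 0.03454 dB

0.03454 dB


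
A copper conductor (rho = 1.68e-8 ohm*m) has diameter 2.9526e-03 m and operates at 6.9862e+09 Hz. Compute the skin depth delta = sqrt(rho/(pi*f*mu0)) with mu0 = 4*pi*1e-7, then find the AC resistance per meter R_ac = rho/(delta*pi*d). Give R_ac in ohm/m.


delta = sqrt(1.68e-8 / (pi * 6.9862e+09 * 4*pi*1e-7)) = 7.804665e-07 m
R_ac = 1.68e-8 / (7.804665e-07 * pi * 2.9526e-03) = 2.321 ohm/m

2.321 ohm/m


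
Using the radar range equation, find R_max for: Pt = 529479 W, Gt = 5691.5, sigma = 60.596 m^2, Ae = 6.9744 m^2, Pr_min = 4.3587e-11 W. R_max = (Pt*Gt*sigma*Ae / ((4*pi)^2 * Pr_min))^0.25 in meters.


R^4 = 529479*5691.5*60.596*6.9744 / ((4*pi)^2 * 4.3587e-11) = 1.850332e+20
R_max = 1.850332e+20^0.25 = 116631 m

116631 m


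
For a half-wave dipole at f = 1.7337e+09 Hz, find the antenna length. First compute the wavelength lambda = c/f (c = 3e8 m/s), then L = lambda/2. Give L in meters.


lambda = c / f = 3.0000e+08 / 1.7337e+09 = 0.1730403 m
L = lambda / 2 = 0.1730403 / 2 = 0.08652 m

0.08652 m


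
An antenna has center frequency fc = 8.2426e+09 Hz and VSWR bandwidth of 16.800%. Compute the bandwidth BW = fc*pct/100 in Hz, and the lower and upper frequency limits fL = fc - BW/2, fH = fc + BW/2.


BW = 8.2426e+09 * 16.800/100 = 1.384757e+09 Hz
fL = 8.2426e+09 - 1.384757e+09/2 = 7.550e+09 Hz
fH = 8.2426e+09 + 1.384757e+09/2 = 8.935e+09 Hz

BW=1.385e+09 Hz, fL=7.550e+09 Hz, fH=8.935e+09 Hz


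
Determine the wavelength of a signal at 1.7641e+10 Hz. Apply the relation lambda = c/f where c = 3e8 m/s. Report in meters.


lambda = c / f = 3.0000e+08 / 1.7641e+10 = 0.01701 m

0.01701 m


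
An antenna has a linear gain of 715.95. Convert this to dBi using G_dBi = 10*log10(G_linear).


G_dBi = 10 * log10(715.95) = 28.55 dBi

28.55 dBi


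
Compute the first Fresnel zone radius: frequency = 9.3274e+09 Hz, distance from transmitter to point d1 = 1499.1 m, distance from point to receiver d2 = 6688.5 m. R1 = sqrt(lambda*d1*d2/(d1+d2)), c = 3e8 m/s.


lambda = c / f = 3.0000e+08 / 9.3274e+09 = 0.03216330 m
R1 = sqrt(0.03216330 * 1499.1 * 6688.5 / (1499.1 + 6688.5)) = 6.276 m

6.276 m


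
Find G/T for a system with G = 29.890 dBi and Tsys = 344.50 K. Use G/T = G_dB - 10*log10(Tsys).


G/T = 29.890 - 10*log10(344.50) = 29.890 - 25.37189 = 4.518 dB/K

4.518 dB/K


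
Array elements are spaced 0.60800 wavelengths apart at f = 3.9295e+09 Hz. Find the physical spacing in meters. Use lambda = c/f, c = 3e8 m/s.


lambda = c / f = 3.0000e+08 / 3.9295e+09 = 0.07634559 m
d = 0.60800 * 0.07634559 = 0.04642 m

0.04642 m


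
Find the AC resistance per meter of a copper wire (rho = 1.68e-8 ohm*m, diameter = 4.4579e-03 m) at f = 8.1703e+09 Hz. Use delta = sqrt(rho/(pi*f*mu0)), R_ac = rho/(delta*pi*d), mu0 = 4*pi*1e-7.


delta = sqrt(1.68e-8 / (pi * 8.1703e+09 * 4*pi*1e-7)) = 7.216984e-07 m
R_ac = 1.68e-8 / (7.216984e-07 * pi * 4.4579e-03) = 1.662 ohm/m

1.662 ohm/m


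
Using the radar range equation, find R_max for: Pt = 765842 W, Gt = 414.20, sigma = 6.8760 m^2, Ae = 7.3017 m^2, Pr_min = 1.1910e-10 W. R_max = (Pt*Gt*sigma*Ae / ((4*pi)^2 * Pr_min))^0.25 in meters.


R^4 = 765842*414.20*6.8760*7.3017 / ((4*pi)^2 * 1.1910e-10) = 8.467937e+17
R_max = 8.467937e+17^0.25 = 30335 m

30335 m


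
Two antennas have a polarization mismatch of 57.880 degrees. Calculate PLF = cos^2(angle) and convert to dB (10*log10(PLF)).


PLF_linear = cos^2(57.880 deg) = 0.2826988
PLF_dB = 10 * log10(0.2826988) = -5.487 dB

-5.487 dB


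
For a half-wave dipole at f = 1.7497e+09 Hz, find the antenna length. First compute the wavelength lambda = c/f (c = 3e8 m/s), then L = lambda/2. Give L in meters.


lambda = c / f = 3.0000e+08 / 1.7497e+09 = 0.1714580 m
L = lambda / 2 = 0.1714580 / 2 = 0.08573 m

0.08573 m


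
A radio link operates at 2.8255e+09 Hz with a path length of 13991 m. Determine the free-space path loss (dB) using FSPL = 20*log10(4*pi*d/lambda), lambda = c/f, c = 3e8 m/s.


lambda = c / f = 3.0000e+08 / 2.8255e+09 = 0.1061759 m
FSPL = 20 * log10(4*pi*13991/0.1061759) = 124.4 dB

124.4 dB


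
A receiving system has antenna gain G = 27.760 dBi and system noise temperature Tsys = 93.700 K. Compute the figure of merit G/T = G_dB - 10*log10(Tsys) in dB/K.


G/T = 27.760 - 10*log10(93.700) = 27.760 - 19.71740 = 8.043 dB/K

8.043 dB/K


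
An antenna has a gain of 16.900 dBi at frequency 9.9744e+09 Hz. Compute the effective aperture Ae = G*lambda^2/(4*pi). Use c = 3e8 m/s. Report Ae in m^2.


lambda = c / f = 3.0000e+08 / 9.9744e+09 = 0.03007700 m
G_linear = 10^(16.900/10) = 48.97788
Ae = G_linear * lambda^2 / (4*pi) = 48.97788 * 0.03007700^2 / (4*pi) = 3.526e-03 m^2

3.526e-03 m^2


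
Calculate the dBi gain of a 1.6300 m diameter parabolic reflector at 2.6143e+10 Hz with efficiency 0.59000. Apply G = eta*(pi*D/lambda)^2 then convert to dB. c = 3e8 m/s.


lambda = c / f = 3.0000e+08 / 2.6143e+10 = 0.01147535 m
G_linear = 0.59000 * (pi * 1.6300 / 0.01147535)^2 = 117488.4
G_dBi = 10 * log10(117488.4) = 50.70 dBi

50.70 dBi


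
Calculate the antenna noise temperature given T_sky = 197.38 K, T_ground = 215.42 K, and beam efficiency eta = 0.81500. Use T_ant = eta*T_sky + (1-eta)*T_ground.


T_ant = 0.81500 * 197.38 + (1 - 0.81500) * 215.42 = 200.7 K

200.7 K
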